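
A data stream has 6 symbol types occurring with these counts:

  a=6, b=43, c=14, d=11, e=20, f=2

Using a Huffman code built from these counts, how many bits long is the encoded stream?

209

Build the Huffman tree bottom-up:
combine f(2), a(6) → 8
combine 8, d(11) → 19
combine c(14), 19 → 33
combine e(20), 33 → 53
combine b(43), 53 → 96
Total encoded bits = sum of merged weights = 8 + 19 + 33 + 53 + 96 = 209.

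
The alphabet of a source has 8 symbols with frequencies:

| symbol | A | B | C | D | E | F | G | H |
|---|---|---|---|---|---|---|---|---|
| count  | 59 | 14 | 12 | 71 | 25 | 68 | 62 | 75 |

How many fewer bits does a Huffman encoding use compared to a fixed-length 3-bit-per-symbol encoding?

Fixed-length: 3 bits × 386 symbols = 1158 bits.
Huffman merges:
combine C(12), B(14) → 26
combine E(25), 26 → 51
combine 51, A(59) → 110
combine G(62), F(68) → 130
combine D(71), H(75) → 146
combine 110, 130 → 240
combine 146, 240 → 386
Huffman total = 26 + 51 + 110 + 130 + 146 + 240 + 386 = 1089 bits.
Saving = 1158 − 1089 = 69 bits.

69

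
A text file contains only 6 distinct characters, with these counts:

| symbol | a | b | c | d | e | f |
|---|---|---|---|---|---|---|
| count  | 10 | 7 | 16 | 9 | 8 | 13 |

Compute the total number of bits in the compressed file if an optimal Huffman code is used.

Build the Huffman tree bottom-up:
merge b(7) and e(8): 15
merge d(9) and a(10): 19
merge f(13) and 15: 28
merge c(16) and 19: 35
merge 28 and 35: 63
Total encoded bits = sum of merged weights = 15 + 19 + 28 + 35 + 63 = 160.

160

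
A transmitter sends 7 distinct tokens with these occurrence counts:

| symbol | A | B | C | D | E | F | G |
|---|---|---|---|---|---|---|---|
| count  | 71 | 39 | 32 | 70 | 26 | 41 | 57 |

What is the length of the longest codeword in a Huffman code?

Merge the two lowest-weight nodes at each step:
E(26) + C(32) → 58
B(39) + F(41) → 80
G(57) + 58 → 115
D(70) + A(71) → 141
80 + 115 → 195
141 + 195 → 336
Maximum depth reached is 4.

4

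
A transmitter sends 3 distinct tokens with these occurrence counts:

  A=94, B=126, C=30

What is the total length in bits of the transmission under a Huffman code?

374

Build the Huffman tree bottom-up:
combine C(30), A(94) → 124
combine 124, B(126) → 250
Total encoded bits = sum of merged weights = 124 + 250 = 374.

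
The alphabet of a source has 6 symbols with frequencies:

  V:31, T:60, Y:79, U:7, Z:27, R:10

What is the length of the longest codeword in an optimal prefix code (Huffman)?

5

Merge the two lowest-weight nodes at each step:
merge U(7) and R(10): 17
merge 17 and Z(27): 44
merge V(31) and 44: 75
merge T(60) and 75: 135
merge Y(79) and 135: 214
The first pair merged (U, R) ends up deepest, at depth 5.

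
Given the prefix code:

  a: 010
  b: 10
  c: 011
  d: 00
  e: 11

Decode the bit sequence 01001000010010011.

aadaac

Read left to right; each codeword is recognised as soon as it completes (prefix code):
  010→a | 010→a | 00→d | 010→a | 010→a | 011→c
Decoded message: aadaac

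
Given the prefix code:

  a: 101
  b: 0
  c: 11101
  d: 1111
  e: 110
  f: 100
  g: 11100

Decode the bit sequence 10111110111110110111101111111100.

adbdaacdg

Read left to right; each codeword is recognised as soon as it completes (prefix code):
  101→a | 1111→d | 0→b | 1111→d | 101→a | 101→a | 11101→c | 1111→d | 11100→g
Decoded message: adbdaacdg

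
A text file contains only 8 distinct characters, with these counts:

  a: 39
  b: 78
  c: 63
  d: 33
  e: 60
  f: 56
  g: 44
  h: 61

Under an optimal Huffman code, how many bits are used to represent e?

Huffman merges, smallest pair first:
combine d(33), a(39) → 72
combine g(44), f(56) → 100
combine e(60), h(61) → 121
combine c(63), 72 → 135
combine b(78), 100 → 178
combine 121, 135 → 256
combine 178, 256 → 434
e's leaf is at depth 3, giving a 3-bit codeword.

3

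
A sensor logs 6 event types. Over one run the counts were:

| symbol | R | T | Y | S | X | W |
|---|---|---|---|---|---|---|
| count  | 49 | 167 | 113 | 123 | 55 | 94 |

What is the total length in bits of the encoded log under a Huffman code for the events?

1504

Build the Huffman tree bottom-up:
R(49) + X(55) → 104
W(94) + 104 → 198
Y(113) + S(123) → 236
T(167) + 198 → 365
236 + 365 → 601
Each symbol's bit-cost is frequency × depth; summing gives 1504 bits (equivalently 104 + 198 + 236 + 365 + 601).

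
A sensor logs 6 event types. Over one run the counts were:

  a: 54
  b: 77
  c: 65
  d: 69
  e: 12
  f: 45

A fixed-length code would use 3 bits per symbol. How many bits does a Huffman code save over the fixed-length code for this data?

154

Fixed-length: 3 bits × 322 symbols = 966 bits.
Huffman merges:
e(12) + f(45) → 57
a(54) + 57 → 111
c(65) + d(69) → 134
b(77) + 111 → 188
134 + 188 → 322
Huffman total = 57 + 111 + 134 + 188 + 322 = 812 bits.
Saving = 966 − 812 = 154 bits.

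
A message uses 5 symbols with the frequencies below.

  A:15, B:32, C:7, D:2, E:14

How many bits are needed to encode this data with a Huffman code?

Build the Huffman tree bottom-up:
D(2) + C(7) → 9
9 + E(14) → 23
A(15) + 23 → 38
B(32) + 38 → 70
Total encoded bits = sum of merged weights = 9 + 23 + 38 + 70 = 140.

140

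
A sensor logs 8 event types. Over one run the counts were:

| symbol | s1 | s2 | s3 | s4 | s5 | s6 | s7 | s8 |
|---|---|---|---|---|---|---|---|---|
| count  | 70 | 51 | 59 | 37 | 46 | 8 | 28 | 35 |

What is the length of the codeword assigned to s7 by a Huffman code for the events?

4

Build the tree from the bottom:
combine s6(8), s7(28) → 36
combine s8(35), 36 → 71
combine s4(37), s5(46) → 83
combine s2(51), s3(59) → 110
combine s1(70), 71 → 141
combine 83, 110 → 193
combine 141, 193 → 334
s7's leaf is at depth 4, giving a 4-bit codeword.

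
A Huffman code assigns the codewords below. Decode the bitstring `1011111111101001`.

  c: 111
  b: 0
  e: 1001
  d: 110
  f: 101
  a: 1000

Read left to right; each codeword is recognised as soon as it completes (prefix code):
  101→f | 111→c | 111→c | 110→d | 1001→e
Decoded message: fccde

fccde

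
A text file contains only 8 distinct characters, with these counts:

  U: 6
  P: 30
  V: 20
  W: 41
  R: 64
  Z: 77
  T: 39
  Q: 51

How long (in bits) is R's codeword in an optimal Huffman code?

2

Huffman merges, smallest pair first:
U(6) + V(20) → 26
26 + P(30) → 56
T(39) + W(41) → 80
Q(51) + 56 → 107
R(64) + Z(77) → 141
80 + 107 → 187
141 + 187 → 328
The subtree containing R is merged 2 times, so code length = 2.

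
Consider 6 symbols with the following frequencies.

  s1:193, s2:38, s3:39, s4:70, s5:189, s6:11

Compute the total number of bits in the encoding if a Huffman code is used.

Merge the two smallest weights repeatedly:
merge s6(11) and s2(38): 49
merge s3(39) and 49: 88
merge s4(70) and 88: 158
merge 158 and s5(189): 347
merge s1(193) and 347: 540
Total encoded bits = sum of merged weights = 49 + 88 + 158 + 347 + 540 = 1182.

1182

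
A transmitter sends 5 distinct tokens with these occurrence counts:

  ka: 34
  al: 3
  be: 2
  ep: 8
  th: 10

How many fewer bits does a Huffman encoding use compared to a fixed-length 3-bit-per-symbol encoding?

Fixed-length: 3 bits × 57 symbols = 171 bits.
Huffman merges:
combine be(2), al(3) → 5
combine 5, ep(8) → 13
combine th(10), 13 → 23
combine 23, ka(34) → 57
Huffman total = 5 + 13 + 23 + 57 = 98 bits.
Saving = 171 − 98 = 73 bits.

73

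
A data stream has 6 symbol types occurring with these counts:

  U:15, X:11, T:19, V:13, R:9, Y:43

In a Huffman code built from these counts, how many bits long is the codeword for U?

Huffman merges, smallest pair first:
merge R(9) and X(11): 20
merge V(13) and U(15): 28
merge T(19) and 20: 39
merge 28 and 39: 67
merge Y(43) and 67: 110
U's leaf is at depth 3, giving a 3-bit codeword.

3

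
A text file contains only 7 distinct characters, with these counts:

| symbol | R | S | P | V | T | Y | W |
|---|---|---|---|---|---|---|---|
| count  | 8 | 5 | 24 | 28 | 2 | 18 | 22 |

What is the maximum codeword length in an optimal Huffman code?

5

Merge the two lowest-weight nodes at each step:
combine T(2), S(5) → 7
combine 7, R(8) → 15
combine 15, Y(18) → 33
combine W(22), P(24) → 46
combine V(28), 33 → 61
combine 46, 61 → 107
The rarest symbols sit at the bottom; the longest codeword is 5 bits.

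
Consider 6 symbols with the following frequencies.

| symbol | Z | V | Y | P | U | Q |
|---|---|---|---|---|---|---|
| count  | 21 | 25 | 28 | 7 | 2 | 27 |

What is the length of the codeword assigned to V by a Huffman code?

2

Huffman merges, smallest pair first:
U(2) + P(7) → 9
9 + Z(21) → 30
V(25) + Q(27) → 52
Y(28) + 30 → 58
52 + 58 → 110
V's leaf is at depth 2, giving a 2-bit codeword.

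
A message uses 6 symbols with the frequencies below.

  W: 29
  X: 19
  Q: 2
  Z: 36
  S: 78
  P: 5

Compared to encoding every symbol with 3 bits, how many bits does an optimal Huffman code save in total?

159

Fixed-length: 3 bits × 169 symbols = 507 bits.
Huffman merges:
merge Q(2) and P(5): 7
merge 7 and X(19): 26
merge 26 and W(29): 55
merge Z(36) and 55: 91
merge S(78) and 91: 169
Huffman total = 7 + 26 + 55 + 91 + 169 = 348 bits.
Saving = 507 − 348 = 159 bits.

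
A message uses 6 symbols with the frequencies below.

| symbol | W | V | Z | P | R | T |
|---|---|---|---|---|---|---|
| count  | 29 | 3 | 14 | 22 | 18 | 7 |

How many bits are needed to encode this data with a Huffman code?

Merge the two smallest weights repeatedly:
combine V(3), T(7) → 10
combine 10, Z(14) → 24
combine R(18), P(22) → 40
combine 24, W(29) → 53
combine 40, 53 → 93
Each symbol's bit-cost is frequency × depth; summing gives 220 bits (equivalently 10 + 24 + 40 + 53 + 93).

220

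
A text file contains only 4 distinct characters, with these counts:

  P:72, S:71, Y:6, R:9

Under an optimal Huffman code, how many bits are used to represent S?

Huffman merges, smallest pair first:
combine Y(6), R(9) → 15
combine 15, S(71) → 86
combine P(72), 86 → 158
S's leaf is at depth 2, giving a 2-bit codeword.

2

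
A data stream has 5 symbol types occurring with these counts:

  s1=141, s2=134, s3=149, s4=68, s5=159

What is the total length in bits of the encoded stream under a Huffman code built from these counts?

Merge the two smallest weights repeatedly:
combine s4(68), s2(134) → 202
combine s1(141), s3(149) → 290
combine s5(159), 202 → 361
combine 290, 361 → 651
The encoded length is the sum of every internal node's weight: 202 + 290 + 361 + 651 = 1504 bits.

1504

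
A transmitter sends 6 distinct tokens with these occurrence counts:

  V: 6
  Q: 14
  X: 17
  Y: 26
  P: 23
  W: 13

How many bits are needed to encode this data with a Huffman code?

248

Merge the two smallest weights repeatedly:
combine V(6), W(13) → 19
combine Q(14), X(17) → 31
combine 19, P(23) → 42
combine Y(26), 31 → 57
combine 42, 57 → 99
Total encoded bits = sum of merged weights = 19 + 31 + 42 + 57 + 99 = 248.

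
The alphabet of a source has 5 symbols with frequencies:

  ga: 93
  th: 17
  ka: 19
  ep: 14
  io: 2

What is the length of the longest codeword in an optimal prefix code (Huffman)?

Merge the two lowest-weight nodes at each step:
io(2) + ep(14) → 16
16 + th(17) → 33
ka(19) + 33 → 52
52 + ga(93) → 145
Maximum depth reached is 4.

4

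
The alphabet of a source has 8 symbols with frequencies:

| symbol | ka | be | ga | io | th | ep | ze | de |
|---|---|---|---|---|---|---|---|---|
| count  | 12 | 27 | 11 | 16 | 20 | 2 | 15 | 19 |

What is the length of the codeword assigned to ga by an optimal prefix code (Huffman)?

4

Repeatedly merge the two smallest:
merge ep(2) and ga(11): 13
merge ka(12) and 13: 25
merge ze(15) and io(16): 31
merge de(19) and th(20): 39
merge 25 and be(27): 52
merge 31 and 39: 70
merge 52 and 70: 122
ga sits 4 levels below the root, so its codeword is 4 bits.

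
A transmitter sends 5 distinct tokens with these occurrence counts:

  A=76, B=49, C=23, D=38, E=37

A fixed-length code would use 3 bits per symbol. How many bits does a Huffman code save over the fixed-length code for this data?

Fixed-length: 3 bits × 223 symbols = 669 bits.
Huffman merges:
C(23) + E(37) → 60
D(38) + B(49) → 87
60 + A(76) → 136
87 + 136 → 223
Huffman total = 60 + 87 + 136 + 223 = 506 bits.
Saving = 669 − 506 = 163 bits.

163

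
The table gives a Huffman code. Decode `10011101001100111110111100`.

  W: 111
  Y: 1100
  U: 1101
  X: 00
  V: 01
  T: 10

Read left to right; each codeword is recognised as soon as it completes (prefix code):
  10→T | 01→V | 1101→U | 00→X | 1100→Y | 111→W | 1101→U | 111→W | 00→X
Decoded message: TVUXYWUWX

TVUXYWUWX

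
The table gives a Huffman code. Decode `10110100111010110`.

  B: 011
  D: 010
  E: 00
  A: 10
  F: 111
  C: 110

ACABAAC

Read left to right; each codeword is recognised as soon as it completes (prefix code):
  10→A | 110→C | 10→A | 011→B | 10→A | 10→A | 110→C
Decoded message: ACABAAC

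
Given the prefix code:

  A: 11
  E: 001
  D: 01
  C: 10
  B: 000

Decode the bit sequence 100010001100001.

Read left to right; each codeword is recognised as soon as it completes (prefix code):
  10→C | 001→E | 000→B | 11→A | 000→B | 01→D
Decoded message: CEBABD

CEBABD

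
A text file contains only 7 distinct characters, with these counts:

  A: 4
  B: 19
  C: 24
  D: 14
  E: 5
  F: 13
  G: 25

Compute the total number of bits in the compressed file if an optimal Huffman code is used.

272

Greedily combine the two least-frequent nodes:
combine A(4), E(5) → 9
combine 9, F(13) → 22
combine D(14), B(19) → 33
combine 22, C(24) → 46
combine G(25), 33 → 58
combine 46, 58 → 104
Total encoded bits = sum of merged weights = 9 + 22 + 33 + 46 + 58 + 104 = 272.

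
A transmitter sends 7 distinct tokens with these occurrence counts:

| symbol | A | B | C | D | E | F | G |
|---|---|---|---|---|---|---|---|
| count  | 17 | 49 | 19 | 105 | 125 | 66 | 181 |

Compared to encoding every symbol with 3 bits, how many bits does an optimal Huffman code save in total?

Fixed-length: 3 bits × 562 symbols = 1686 bits.
Huffman merges:
A(17) + C(19) → 36
36 + B(49) → 85
F(66) + 85 → 151
D(105) + E(125) → 230
151 + G(181) → 332
230 + 332 → 562
Huffman total = 36 + 85 + 151 + 230 + 332 + 562 = 1396 bits.
Saving = 1686 − 1396 = 290 bits.

290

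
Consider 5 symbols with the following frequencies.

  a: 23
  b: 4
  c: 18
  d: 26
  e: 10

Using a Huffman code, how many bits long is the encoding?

176

Build the Huffman tree bottom-up:
merge b(4) and e(10): 14
merge 14 and c(18): 32
merge a(23) and d(26): 49
merge 32 and 49: 81
Each symbol's bit-cost is frequency × depth; summing gives 176 bits (equivalently 14 + 32 + 49 + 81).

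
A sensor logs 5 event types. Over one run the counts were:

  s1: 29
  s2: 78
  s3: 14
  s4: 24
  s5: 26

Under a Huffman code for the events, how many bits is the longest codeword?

Merge the two lowest-weight nodes at each step:
combine s3(14), s4(24) → 38
combine s5(26), s1(29) → 55
combine 38, 55 → 93
combine s2(78), 93 → 171
The rarest symbols sit at the bottom; the longest codeword is 3 bits.

3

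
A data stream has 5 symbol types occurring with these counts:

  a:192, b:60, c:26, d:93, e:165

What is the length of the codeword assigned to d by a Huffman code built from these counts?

3

Repeatedly merge the two smallest:
combine c(26), b(60) → 86
combine 86, d(93) → 179
combine e(165), 179 → 344
combine a(192), 344 → 536
d's leaf is at depth 3, giving a 3-bit codeword.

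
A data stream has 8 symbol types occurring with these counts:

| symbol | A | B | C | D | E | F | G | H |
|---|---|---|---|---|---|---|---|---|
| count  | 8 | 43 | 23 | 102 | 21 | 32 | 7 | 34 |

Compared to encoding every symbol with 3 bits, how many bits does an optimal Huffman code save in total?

98

Fixed-length: 3 bits × 270 symbols = 810 bits.
Huffman merges:
combine G(7), A(8) → 15
combine 15, E(21) → 36
combine C(23), F(32) → 55
combine H(34), 36 → 70
combine B(43), 55 → 98
combine 70, 98 → 168
combine D(102), 168 → 270
Huffman total = 15 + 36 + 55 + 70 + 98 + 168 + 270 = 712 bits.
Saving = 810 − 712 = 98 bits.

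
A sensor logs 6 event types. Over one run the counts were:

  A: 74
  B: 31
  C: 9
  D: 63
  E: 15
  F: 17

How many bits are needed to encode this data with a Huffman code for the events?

481

Greedily combine the two least-frequent nodes:
C(9) + E(15) → 24
F(17) + 24 → 41
B(31) + 41 → 72
D(63) + 72 → 135
A(74) + 135 → 209
Each symbol's bit-cost is frequency × depth; summing gives 481 bits (equivalently 24 + 41 + 72 + 135 + 209).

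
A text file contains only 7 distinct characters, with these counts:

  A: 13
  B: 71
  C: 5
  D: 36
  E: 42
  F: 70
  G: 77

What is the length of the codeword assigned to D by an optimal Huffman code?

Build the tree from the bottom:
C(5) + A(13) → 18
18 + D(36) → 54
E(42) + 54 → 96
F(70) + B(71) → 141
G(77) + 96 → 173
141 + 173 → 314
D's leaf is at depth 4, giving a 4-bit codeword.

4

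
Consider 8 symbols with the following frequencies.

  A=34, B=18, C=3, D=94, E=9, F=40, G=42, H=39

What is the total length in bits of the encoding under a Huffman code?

Merge the two smallest weights repeatedly:
C(3) + E(9) → 12
12 + B(18) → 30
30 + A(34) → 64
H(39) + F(40) → 79
G(42) + 64 → 106
79 + D(94) → 173
106 + 173 → 279
Each symbol's bit-cost is frequency × depth; summing gives 743 bits (equivalently 12 + 30 + 64 + 79 + 106 + 173 + 279).

743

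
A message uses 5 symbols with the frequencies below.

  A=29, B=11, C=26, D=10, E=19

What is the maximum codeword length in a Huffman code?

Merge the two lowest-weight nodes at each step:
merge D(10) and B(11): 21
merge E(19) and 21: 40
merge C(26) and A(29): 55
merge 40 and 55: 95
The first pair merged (D, B) ends up deepest, at depth 3.

3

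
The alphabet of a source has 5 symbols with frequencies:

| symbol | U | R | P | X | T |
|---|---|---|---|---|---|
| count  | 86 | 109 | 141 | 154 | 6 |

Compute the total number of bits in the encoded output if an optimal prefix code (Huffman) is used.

Merge the two smallest weights repeatedly:
combine T(6), U(86) → 92
combine 92, R(109) → 201
combine P(141), X(154) → 295
combine 201, 295 → 496
Total encoded bits = sum of merged weights = 92 + 201 + 295 + 496 = 1084.

1084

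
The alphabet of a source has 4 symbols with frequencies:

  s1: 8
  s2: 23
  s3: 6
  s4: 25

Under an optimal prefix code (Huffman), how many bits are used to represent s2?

Huffman merges, smallest pair first:
merge s3(6) and s1(8): 14
merge 14 and s2(23): 37
merge s4(25) and 37: 62
The subtree containing s2 is merged 2 times, so code length = 2.

2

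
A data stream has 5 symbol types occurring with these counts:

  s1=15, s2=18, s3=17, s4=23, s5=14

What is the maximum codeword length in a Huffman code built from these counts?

Merge the two lowest-weight nodes at each step:
s5(14) + s1(15) → 29
s3(17) + s2(18) → 35
s4(23) + 29 → 52
35 + 52 → 87
The rarest symbols sit at the bottom; the longest codeword is 3 bits.

3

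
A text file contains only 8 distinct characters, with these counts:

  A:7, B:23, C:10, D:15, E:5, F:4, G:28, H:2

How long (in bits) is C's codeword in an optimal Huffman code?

Repeatedly merge the two smallest:
H(2) + F(4) → 6
E(5) + 6 → 11
A(7) + C(10) → 17
11 + D(15) → 26
17 + B(23) → 40
26 + G(28) → 54
40 + 54 → 94
The subtree containing C is merged 3 times, so code length = 3.

3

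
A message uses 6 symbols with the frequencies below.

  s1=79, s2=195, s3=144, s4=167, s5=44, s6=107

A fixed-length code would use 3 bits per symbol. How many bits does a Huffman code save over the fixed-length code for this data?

383

Fixed-length: 3 bits × 736 symbols = 2208 bits.
Huffman merges:
merge s5(44) and s1(79): 123
merge s6(107) and 123: 230
merge s3(144) and s4(167): 311
merge s2(195) and 230: 425
merge 311 and 425: 736
Huffman total = 123 + 230 + 311 + 425 + 736 = 1825 bits.
Saving = 2208 − 1825 = 383 bits.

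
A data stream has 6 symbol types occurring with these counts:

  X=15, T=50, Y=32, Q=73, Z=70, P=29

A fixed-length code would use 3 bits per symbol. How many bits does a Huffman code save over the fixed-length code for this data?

Fixed-length: 3 bits × 269 symbols = 807 bits.
Huffman merges:
combine X(15), P(29) → 44
combine Y(32), 44 → 76
combine T(50), Z(70) → 120
combine Q(73), 76 → 149
combine 120, 149 → 269
Huffman total = 44 + 76 + 120 + 149 + 269 = 658 bits.
Saving = 807 − 658 = 149 bits.

149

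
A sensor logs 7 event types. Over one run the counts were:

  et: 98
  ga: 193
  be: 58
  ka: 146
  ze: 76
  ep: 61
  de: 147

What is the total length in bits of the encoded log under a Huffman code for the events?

Build the Huffman tree bottom-up:
merge be(58) and ep(61): 119
merge ze(76) and et(98): 174
merge 119 and ka(146): 265
merge de(147) and 174: 321
merge ga(193) and 265: 458
merge 321 and 458: 779
Total encoded bits = sum of merged weights = 119 + 174 + 265 + 321 + 458 + 779 = 2116.

2116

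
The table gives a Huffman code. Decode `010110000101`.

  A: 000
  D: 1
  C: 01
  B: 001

Read left to right; each codeword is recognised as soon as it completes (prefix code):
  01→C | 01→C | 1→D | 000→A | 01→C | 01→C
Decoded message: CCDACC

CCDACC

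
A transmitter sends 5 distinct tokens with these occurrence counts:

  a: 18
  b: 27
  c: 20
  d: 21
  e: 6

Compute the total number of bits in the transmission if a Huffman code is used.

208

Build the Huffman tree bottom-up:
combine e(6), a(18) → 24
combine c(20), d(21) → 41
combine 24, b(27) → 51
combine 41, 51 → 92
Each symbol's bit-cost is frequency × depth; summing gives 208 bits (equivalently 24 + 41 + 51 + 92).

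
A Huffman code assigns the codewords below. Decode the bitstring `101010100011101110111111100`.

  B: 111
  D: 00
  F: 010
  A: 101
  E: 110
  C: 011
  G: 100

AFGCAEBBG

Read left to right; each codeword is recognised as soon as it completes (prefix code):
  101→A | 010→F | 100→G | 011→C | 101→A | 110→E | 111→B | 111→B | 100→G
Decoded message: AFGCAEBBG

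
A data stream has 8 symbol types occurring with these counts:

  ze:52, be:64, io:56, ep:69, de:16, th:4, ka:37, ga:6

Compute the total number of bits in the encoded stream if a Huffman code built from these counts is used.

815

Greedily combine the two least-frequent nodes:
merge th(4) and ga(6): 10
merge 10 and de(16): 26
merge 26 and ka(37): 63
merge ze(52) and io(56): 108
merge 63 and be(64): 127
merge ep(69) and 108: 177
merge 127 and 177: 304
Each symbol's bit-cost is frequency × depth; summing gives 815 bits (equivalently 10 + 26 + 63 + 108 + 127 + 177 + 304).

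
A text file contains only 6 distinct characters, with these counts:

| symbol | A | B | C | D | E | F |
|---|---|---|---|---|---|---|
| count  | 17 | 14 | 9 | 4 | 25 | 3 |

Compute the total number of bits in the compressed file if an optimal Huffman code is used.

Build the Huffman tree bottom-up:
F(3) + D(4) → 7
7 + C(9) → 16
B(14) + 16 → 30
A(17) + E(25) → 42
30 + 42 → 72
Total encoded bits = sum of merged weights = 7 + 16 + 30 + 42 + 72 = 167.

167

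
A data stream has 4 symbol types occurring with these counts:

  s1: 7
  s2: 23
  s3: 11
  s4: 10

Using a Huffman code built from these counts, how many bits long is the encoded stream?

Greedily combine the two least-frequent nodes:
merge s1(7) and s4(10): 17
merge s3(11) and 17: 28
merge s2(23) and 28: 51
The encoded length is the sum of every internal node's weight: 17 + 28 + 51 = 96 bits.

96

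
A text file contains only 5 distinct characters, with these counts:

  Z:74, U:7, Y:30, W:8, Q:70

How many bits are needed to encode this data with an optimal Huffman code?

364

Greedily combine the two least-frequent nodes:
combine U(7), W(8) → 15
combine 15, Y(30) → 45
combine 45, Q(70) → 115
combine Z(74), 115 → 189
Each symbol's bit-cost is frequency × depth; summing gives 364 bits (equivalently 15 + 45 + 115 + 189).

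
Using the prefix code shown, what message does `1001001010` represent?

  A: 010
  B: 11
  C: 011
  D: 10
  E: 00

DAAD

Read left to right; each codeword is recognised as soon as it completes (prefix code):
  10→D | 010→A | 010→A | 10→D
Decoded message: DAAD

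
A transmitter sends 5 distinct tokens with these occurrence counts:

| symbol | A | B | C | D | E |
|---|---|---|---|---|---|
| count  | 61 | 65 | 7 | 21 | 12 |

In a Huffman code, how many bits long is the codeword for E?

Huffman merges, smallest pair first:
combine C(7), E(12) → 19
combine 19, D(21) → 40
combine 40, A(61) → 101
combine B(65), 101 → 166
E sits 4 levels below the root, so its codeword is 4 bits.

4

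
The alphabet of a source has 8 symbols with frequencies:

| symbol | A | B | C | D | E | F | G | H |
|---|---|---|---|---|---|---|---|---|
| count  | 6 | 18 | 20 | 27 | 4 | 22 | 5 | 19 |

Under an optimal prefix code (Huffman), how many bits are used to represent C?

Repeatedly merge the two smallest:
merge E(4) and G(5): 9
merge A(6) and 9: 15
merge 15 and B(18): 33
merge H(19) and C(20): 39
merge F(22) and D(27): 49
merge 33 and 39: 72
merge 49 and 72: 121
The subtree containing C is merged 3 times, so code length = 3.

3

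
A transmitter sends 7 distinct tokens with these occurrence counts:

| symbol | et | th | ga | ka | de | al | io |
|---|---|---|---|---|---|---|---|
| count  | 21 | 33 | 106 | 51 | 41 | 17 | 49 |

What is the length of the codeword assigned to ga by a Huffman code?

2

Huffman merges, smallest pair first:
combine al(17), et(21) → 38
combine th(33), 38 → 71
combine de(41), io(49) → 90
combine ka(51), 71 → 122
combine 90, ga(106) → 196
combine 122, 196 → 318
ga sits 2 levels below the root, so its codeword is 2 bits.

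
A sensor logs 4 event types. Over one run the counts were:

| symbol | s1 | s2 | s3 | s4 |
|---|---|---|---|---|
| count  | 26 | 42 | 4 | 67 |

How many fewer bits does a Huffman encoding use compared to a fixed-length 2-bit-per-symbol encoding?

37

Fixed-length: 2 bits × 139 symbols = 278 bits.
Huffman merges:
merge s3(4) and s1(26): 30
merge 30 and s2(42): 72
merge s4(67) and 72: 139
Huffman total = 30 + 72 + 139 = 241 bits.
Saving = 278 − 241 = 37 bits.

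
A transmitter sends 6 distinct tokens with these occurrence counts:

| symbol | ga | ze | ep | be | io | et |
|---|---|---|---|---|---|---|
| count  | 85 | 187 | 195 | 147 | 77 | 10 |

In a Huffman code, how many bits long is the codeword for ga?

3

Huffman merges, smallest pair first:
merge et(10) and io(77): 87
merge ga(85) and 87: 172
merge be(147) and 172: 319
merge ze(187) and ep(195): 382
merge 319 and 382: 701
ga's leaf is at depth 3, giving a 3-bit codeword.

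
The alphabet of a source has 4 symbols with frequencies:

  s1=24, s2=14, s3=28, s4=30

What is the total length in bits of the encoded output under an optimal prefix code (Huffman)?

192

Greedily combine the two least-frequent nodes:
s2(14) + s1(24) → 38
s3(28) + s4(30) → 58
38 + 58 → 96
Each symbol's bit-cost is frequency × depth; summing gives 192 bits (equivalently 38 + 58 + 96).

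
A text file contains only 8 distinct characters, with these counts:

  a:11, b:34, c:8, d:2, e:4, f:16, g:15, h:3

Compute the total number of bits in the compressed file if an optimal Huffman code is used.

Build the Huffman tree bottom-up:
merge d(2) and h(3): 5
merge e(4) and 5: 9
merge c(8) and 9: 17
merge a(11) and g(15): 26
merge f(16) and 17: 33
merge 26 and 33: 59
merge b(34) and 59: 93
Total encoded bits = sum of merged weights = 5 + 9 + 17 + 26 + 33 + 59 + 93 = 242.

242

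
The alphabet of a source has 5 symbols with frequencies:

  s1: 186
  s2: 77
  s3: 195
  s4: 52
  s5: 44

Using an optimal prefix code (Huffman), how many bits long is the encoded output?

Greedily combine the two least-frequent nodes:
s5(44) + s4(52) → 96
s2(77) + 96 → 173
173 + s1(186) → 359
s3(195) + 359 → 554
Total encoded bits = sum of merged weights = 96 + 173 + 359 + 554 = 1182.

1182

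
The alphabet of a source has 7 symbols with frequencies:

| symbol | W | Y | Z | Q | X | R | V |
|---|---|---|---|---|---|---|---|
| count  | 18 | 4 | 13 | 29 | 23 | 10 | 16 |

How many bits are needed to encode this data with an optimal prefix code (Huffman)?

Greedily combine the two least-frequent nodes:
merge Y(4) and R(10): 14
merge Z(13) and 14: 27
merge V(16) and W(18): 34
merge X(23) and 27: 50
merge Q(29) and 34: 63
merge 50 and 63: 113
Total encoded bits = sum of merged weights = 14 + 27 + 34 + 50 + 63 + 113 = 301.

301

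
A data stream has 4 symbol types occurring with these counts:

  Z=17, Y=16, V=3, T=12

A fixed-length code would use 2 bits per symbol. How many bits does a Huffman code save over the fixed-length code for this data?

2

Fixed-length: 2 bits × 48 symbols = 96 bits.
Huffman merges:
merge V(3) and T(12): 15
merge 15 and Y(16): 31
merge Z(17) and 31: 48
Huffman total = 15 + 31 + 48 = 94 bits.
Saving = 96 − 94 = 2 bits.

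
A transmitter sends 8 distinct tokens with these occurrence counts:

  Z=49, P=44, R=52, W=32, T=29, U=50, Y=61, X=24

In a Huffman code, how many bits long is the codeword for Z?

3

Huffman merges, smallest pair first:
combine X(24), T(29) → 53
combine W(32), P(44) → 76
combine Z(49), U(50) → 99
combine R(52), 53 → 105
combine Y(61), 76 → 137
combine 99, 105 → 204
combine 137, 204 → 341
Z sits 3 levels below the root, so its codeword is 3 bits.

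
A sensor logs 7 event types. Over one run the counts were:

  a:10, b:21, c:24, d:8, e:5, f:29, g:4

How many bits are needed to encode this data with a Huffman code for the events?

255

Build the Huffman tree bottom-up:
combine g(4), e(5) → 9
combine d(8), 9 → 17
combine a(10), 17 → 27
combine b(21), c(24) → 45
combine 27, f(29) → 56
combine 45, 56 → 101
Total encoded bits = sum of merged weights = 9 + 17 + 27 + 45 + 56 + 101 = 255.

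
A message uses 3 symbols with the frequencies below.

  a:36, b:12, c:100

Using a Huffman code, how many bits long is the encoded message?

Merge the two smallest weights repeatedly:
merge b(12) and a(36): 48
merge 48 and c(100): 148
The encoded length is the sum of every internal node's weight: 48 + 148 = 196 bits.

196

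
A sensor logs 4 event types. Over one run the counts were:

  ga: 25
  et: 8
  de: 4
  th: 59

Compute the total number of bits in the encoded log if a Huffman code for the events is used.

Merge the two smallest weights repeatedly:
combine de(4), et(8) → 12
combine 12, ga(25) → 37
combine 37, th(59) → 96
The encoded length is the sum of every internal node's weight: 12 + 37 + 96 = 145 bits.

145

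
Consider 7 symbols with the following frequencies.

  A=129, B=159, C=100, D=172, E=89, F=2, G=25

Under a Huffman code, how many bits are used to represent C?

Huffman merges, smallest pair first:
merge F(2) and G(25): 27
merge 27 and E(89): 116
merge C(100) and 116: 216
merge A(129) and B(159): 288
merge D(172) and 216: 388
merge 288 and 388: 676
C's leaf is at depth 3, giving a 3-bit codeword.

3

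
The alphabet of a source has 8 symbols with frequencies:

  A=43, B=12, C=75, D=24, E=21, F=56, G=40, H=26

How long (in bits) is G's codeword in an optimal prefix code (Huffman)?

3

Build the tree from the bottom:
combine B(12), E(21) → 33
combine D(24), H(26) → 50
combine 33, G(40) → 73
combine A(43), 50 → 93
combine F(56), 73 → 129
combine C(75), 93 → 168
combine 129, 168 → 297
G sits 3 levels below the root, so its codeword is 3 bits.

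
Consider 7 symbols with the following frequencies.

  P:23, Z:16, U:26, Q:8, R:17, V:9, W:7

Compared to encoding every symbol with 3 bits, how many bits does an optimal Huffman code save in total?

Fixed-length: 3 bits × 106 symbols = 318 bits.
Huffman merges:
W(7) + Q(8) → 15
V(9) + 15 → 24
Z(16) + R(17) → 33
P(23) + 24 → 47
U(26) + 33 → 59
47 + 59 → 106
Huffman total = 15 + 24 + 33 + 47 + 59 + 106 = 284 bits.
Saving = 318 − 284 = 34 bits.

34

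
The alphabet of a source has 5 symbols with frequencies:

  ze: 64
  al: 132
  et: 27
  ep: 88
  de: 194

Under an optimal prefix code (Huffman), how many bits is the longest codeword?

4

Merge the two lowest-weight nodes at each step:
merge et(27) and ze(64): 91
merge ep(88) and 91: 179
merge al(132) and 179: 311
merge de(194) and 311: 505
The rarest symbols sit at the bottom; the longest codeword is 4 bits.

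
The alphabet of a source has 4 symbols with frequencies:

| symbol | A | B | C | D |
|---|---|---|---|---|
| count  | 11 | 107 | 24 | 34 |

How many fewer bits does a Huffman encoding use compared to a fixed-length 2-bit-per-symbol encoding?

Fixed-length: 2 bits × 176 symbols = 352 bits.
Huffman merges:
combine A(11), C(24) → 35
combine D(34), 35 → 69
combine 69, B(107) → 176
Huffman total = 35 + 69 + 176 = 280 bits.
Saving = 352 − 280 = 72 bits.

72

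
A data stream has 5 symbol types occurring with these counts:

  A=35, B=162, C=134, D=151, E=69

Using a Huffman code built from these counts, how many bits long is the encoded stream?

1206

Greedily combine the two least-frequent nodes:
merge A(35) and E(69): 104
merge 104 and C(134): 238
merge D(151) and B(162): 313
merge 238 and 313: 551
The encoded length is the sum of every internal node's weight: 104 + 238 + 313 + 551 = 1206 bits.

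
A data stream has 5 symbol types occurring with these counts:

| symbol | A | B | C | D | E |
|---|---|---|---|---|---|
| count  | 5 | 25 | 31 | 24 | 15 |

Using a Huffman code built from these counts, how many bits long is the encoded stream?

Build the Huffman tree bottom-up:
merge A(5) and E(15): 20
merge 20 and D(24): 44
merge B(25) and C(31): 56
merge 44 and 56: 100
Total encoded bits = sum of merged weights = 20 + 44 + 56 + 100 = 220.

220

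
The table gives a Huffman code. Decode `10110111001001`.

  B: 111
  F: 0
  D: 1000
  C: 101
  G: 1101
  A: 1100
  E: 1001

CCAE

Read left to right; each codeword is recognised as soon as it completes (prefix code):
  101→C | 101→C | 1100→A | 1001→E
Decoded message: CCAE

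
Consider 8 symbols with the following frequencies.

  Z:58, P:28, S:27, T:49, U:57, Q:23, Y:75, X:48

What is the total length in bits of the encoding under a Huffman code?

1070

Build the Huffman tree bottom-up:
Q(23) + S(27) → 50
P(28) + X(48) → 76
T(49) + 50 → 99
U(57) + Z(58) → 115
Y(75) + 76 → 151
99 + 115 → 214
151 + 214 → 365
Each symbol's bit-cost is frequency × depth; summing gives 1070 bits (equivalently 50 + 76 + 99 + 115 + 151 + 214 + 365).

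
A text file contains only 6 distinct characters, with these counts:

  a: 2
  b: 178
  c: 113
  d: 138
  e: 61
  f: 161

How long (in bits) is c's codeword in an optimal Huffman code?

Build the tree from the bottom:
a(2) + e(61) → 63
63 + c(113) → 176
d(138) + f(161) → 299
176 + b(178) → 354
299 + 354 → 653
The subtree containing c is merged 3 times, so code length = 3.

3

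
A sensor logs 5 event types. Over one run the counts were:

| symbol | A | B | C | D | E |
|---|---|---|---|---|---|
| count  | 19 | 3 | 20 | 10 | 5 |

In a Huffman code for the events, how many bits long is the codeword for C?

Repeatedly merge the two smallest:
merge B(3) and E(5): 8
merge 8 and D(10): 18
merge 18 and A(19): 37
merge C(20) and 37: 57
C is a child of the root — depth 1, so its codeword is a single bit.

1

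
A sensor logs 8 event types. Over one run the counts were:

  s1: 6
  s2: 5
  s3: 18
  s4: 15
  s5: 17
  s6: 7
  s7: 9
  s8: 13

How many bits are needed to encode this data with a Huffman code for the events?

262

Greedily combine the two least-frequent nodes:
combine s2(5), s1(6) → 11
combine s6(7), s7(9) → 16
combine 11, s8(13) → 24
combine s4(15), 16 → 31
combine s5(17), s3(18) → 35
combine 24, 31 → 55
combine 35, 55 → 90
Total encoded bits = sum of merged weights = 11 + 16 + 24 + 31 + 35 + 55 + 90 = 262.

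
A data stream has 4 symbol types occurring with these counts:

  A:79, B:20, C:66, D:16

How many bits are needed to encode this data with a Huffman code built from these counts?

319

Build the Huffman tree bottom-up:
combine D(16), B(20) → 36
combine 36, C(66) → 102
combine A(79), 102 → 181
Total encoded bits = sum of merged weights = 36 + 102 + 181 = 319.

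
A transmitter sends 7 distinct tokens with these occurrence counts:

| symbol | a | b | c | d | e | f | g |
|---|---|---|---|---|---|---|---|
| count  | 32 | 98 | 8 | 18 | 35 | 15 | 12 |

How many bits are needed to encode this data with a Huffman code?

511

Merge the two smallest weights repeatedly:
merge c(8) and g(12): 20
merge f(15) and d(18): 33
merge 20 and a(32): 52
merge 33 and e(35): 68
merge 52 and 68: 120
merge b(98) and 120: 218
Total encoded bits = sum of merged weights = 20 + 33 + 52 + 68 + 120 + 218 = 511.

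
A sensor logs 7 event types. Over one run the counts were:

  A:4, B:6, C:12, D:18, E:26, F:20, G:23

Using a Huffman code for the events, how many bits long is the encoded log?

288

Build the Huffman tree bottom-up:
merge A(4) and B(6): 10
merge 10 and C(12): 22
merge D(18) and F(20): 38
merge 22 and G(23): 45
merge E(26) and 38: 64
merge 45 and 64: 109
Each symbol's bit-cost is frequency × depth; summing gives 288 bits (equivalently 10 + 22 + 38 + 45 + 64 + 109).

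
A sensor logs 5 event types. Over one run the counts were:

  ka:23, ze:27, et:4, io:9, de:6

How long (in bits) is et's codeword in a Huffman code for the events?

Build the tree from the bottom:
merge et(4) and de(6): 10
merge io(9) and 10: 19
merge 19 and ka(23): 42
merge ze(27) and 42: 69
et sits 4 levels below the root, so its codeword is 4 bits.

4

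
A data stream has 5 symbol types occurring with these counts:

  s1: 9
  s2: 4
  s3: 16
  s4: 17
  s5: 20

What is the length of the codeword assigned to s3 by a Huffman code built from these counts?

Huffman merges, smallest pair first:
s2(4) + s1(9) → 13
13 + s3(16) → 29
s4(17) + s5(20) → 37
29 + 37 → 66
s3 sits 2 levels below the root, so its codeword is 2 bits.

2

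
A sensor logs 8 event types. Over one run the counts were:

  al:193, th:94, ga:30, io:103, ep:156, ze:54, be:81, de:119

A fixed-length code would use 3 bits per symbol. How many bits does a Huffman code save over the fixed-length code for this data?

109

Fixed-length: 3 bits × 830 symbols = 2490 bits.
Huffman merges:
ga(30) + ze(54) → 84
be(81) + 84 → 165
th(94) + io(103) → 197
de(119) + ep(156) → 275
165 + al(193) → 358
197 + 275 → 472
358 + 472 → 830
Huffman total = 84 + 165 + 197 + 275 + 358 + 472 + 830 = 2381 bits.
Saving = 2490 − 2381 = 109 bits.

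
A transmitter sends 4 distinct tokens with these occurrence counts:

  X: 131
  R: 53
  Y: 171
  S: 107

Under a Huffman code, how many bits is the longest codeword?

Merge the two lowest-weight nodes at each step:
R(53) + S(107) → 160
X(131) + 160 → 291
Y(171) + 291 → 462
The first pair merged (R, S) ends up deepest, at depth 3.

3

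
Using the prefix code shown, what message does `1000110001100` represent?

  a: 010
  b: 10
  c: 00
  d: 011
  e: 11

Read left to right; each codeword is recognised as soon as it completes (prefix code):
  10→b | 00→c | 11→e | 00→c | 011→d | 00→c
Decoded message: bcecdc

bcecdc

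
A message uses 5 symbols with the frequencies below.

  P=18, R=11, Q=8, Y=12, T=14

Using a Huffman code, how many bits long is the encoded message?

145

Merge the two smallest weights repeatedly:
combine Q(8), R(11) → 19
combine Y(12), T(14) → 26
combine P(18), 19 → 37
combine 26, 37 → 63
Each symbol's bit-cost is frequency × depth; summing gives 145 bits (equivalently 19 + 26 + 37 + 63).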